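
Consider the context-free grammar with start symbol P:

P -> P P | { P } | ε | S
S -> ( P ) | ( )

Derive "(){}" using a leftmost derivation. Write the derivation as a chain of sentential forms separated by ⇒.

P ⇒ PP   [P -> P P]
PP ⇒ PPP   [P -> P P]
PPP ⇒ SPP   [P -> S]
SPP ⇒ ()PP   [S -> ( )]
()PP ⇒ (){P}P   [P -> { P }]
(){P}P ⇒ (){}P   [P -> ε]
(){}P ⇒ (){}   [P -> ε]

P⇒PP⇒PPP⇒SPP⇒()PP⇒(){P}P⇒(){}P⇒(){}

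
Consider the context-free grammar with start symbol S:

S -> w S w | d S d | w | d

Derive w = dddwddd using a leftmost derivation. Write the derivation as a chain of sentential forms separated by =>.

S => dSd   [S -> d S d]
dSd => ddSdd   [S -> d S d]
ddSdd => dddSddd   [S -> d S d]
dddSddd => dddwddd   [S -> w]

S => dSd => ddSdd => dddSddd => dddwddd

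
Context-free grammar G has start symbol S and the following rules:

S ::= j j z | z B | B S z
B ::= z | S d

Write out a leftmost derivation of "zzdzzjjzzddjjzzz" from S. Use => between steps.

S=>BSz=>SdSz=>zBdSz=>zzdSz=>zzdBSzz=>zzdSdSzz=>zzdzBdSzz=>zzdzSddSzz=>zzdzBSzddSzz=>zzdzzSzddSzz=>zzdzzjjzzddSzz=>zzdzzjjzzddjjzzz

S => BSz   [S ::= B S z]
BSz => SdSz   [B ::= S d]
SdSz => zBdSz   [S ::= z B]
zBdSz => zzdSz   [B ::= z]
zzdSz => zzdBSzz   [S ::= B S z]
zzdBSzz => zzdSdSzz   [B ::= S d]
zzdSdSzz => zzdzBdSzz   [S ::= z B]
zzdzBdSzz => zzdzSddSzz   [B ::= S d]
zzdzSddSzz => zzdzBSzddSzz   [S ::= B S z]
zzdzBSzddSzz => zzdzzSzddSzz   [B ::= z]
zzdzzSzddSzz => zzdzzjjzzddSzz   [S ::= j j z]
zzdzzjjzzddSzz => zzdzzjjzzddjjzzz   [S ::= j j z]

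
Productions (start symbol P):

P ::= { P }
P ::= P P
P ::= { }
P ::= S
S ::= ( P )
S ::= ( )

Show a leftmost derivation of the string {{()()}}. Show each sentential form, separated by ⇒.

P ⇒ {P} ⇒ {{P}} ⇒ {{PP}} ⇒ {{SP}} ⇒ {{()P}} ⇒ {{()S}} ⇒ {{()()}}

P ⇒ {P}   [P ::= { P }]
{P} ⇒ {{P}}   [P ::= { P }]
{{P}} ⇒ {{PP}}   [P ::= P P]
{{PP}} ⇒ {{SP}}   [P ::= S]
{{SP}} ⇒ {{()P}}   [S ::= ( )]
{{()P}} ⇒ {{()S}}   [P ::= S]
{{()S}} ⇒ {{()()}}   [S ::= ( )]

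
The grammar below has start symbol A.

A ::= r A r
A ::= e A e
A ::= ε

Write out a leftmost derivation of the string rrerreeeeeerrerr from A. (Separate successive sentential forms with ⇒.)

A ⇒ rAr   [A ::= r A r]
rAr ⇒ rrArr   [A ::= r A r]
rrArr ⇒ rreAerr   [A ::= e A e]
rreAerr ⇒ rrerArerr   [A ::= r A r]
rrerArerr ⇒ rrerrArrerr   [A ::= r A r]
rrerrArrerr ⇒ rrerreAerrerr   [A ::= e A e]
rrerreAerrerr ⇒ rrerreeAeerrerr   [A ::= e A e]
rrerreeAeerrerr ⇒ rrerreeeAeeerrerr   [A ::= e A e]
rrerreeeAeeerrerr ⇒ rrerreeeeeerrerr   [A ::= ε]

A ⇒ rAr ⇒ rrArr ⇒ rreAerr ⇒ rrerArerr ⇒ rrerrArrerr ⇒ rrerreAerrerr ⇒ rrerreeAeerrerr ⇒ rrerreeeAeeerrerr ⇒ rrerreeeeeerrerr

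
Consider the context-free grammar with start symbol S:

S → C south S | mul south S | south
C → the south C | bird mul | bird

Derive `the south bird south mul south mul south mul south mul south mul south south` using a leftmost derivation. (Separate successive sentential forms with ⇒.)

S ⇒ C south S   [S → C south S]
C south S ⇒ the south C south S   [C → the south C]
the south C south S ⇒ the south bird south S   [C → bird]
the south bird south S ⇒ the south bird south mul south S   [S → mul south S]
the south bird south mul south S ⇒ the south bird south mul south mul south S   [S → mul south S]
the south bird south mul south mul south S ⇒ the south bird south mul south mul south mul south S   [S → mul south S]
the south bird south mul south mul south mul south S ⇒ the south bird south mul south mul south mul south mul south S   [S → mul south S]
the south bird south mul south mul south mul south mul south S ⇒ the south bird south mul south mul south mul south mul south mul south S   [S → mul south S]
the south bird south mul south mul south mul south mul south mul south S ⇒ the south bird south mul south mul south mul south mul south mul south south   [S → south]

S ⇒ C south S ⇒ the south C south S ⇒ the south bird south S ⇒ the south bird south mul south S ⇒ the south bird south mul south mul south S ⇒ the south bird south mul south mul south mul south S ⇒ the south bird south mul south mul south mul south mul south S ⇒ the south bird south mul south mul south mul south mul south mul south S ⇒ the south bird south mul south mul south mul south mul south mul south south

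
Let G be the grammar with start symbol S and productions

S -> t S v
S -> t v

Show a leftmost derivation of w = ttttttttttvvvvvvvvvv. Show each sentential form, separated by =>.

S=>tSv=>ttSvv=>tttSvvv=>ttttSvvvv=>tttttSvvvvv=>ttttttSvvvvvv=>tttttttSvvvvvvv=>ttttttttSvvvvvvvv=>tttttttttSvvvvvvvvv=>ttttttttttvvvvvvvvvv

S => tSv   [S -> t S v]
tSv => ttSvv   [S -> t S v]
ttSvv => tttSvvv   [S -> t S v]
tttSvvv => ttttSvvvv   [S -> t S v]
ttttSvvvv => tttttSvvvvv   [S -> t S v]
tttttSvvvvv => ttttttSvvvvvv   [S -> t S v]
ttttttSvvvvvv => tttttttSvvvvvvv   [S -> t S v]
tttttttSvvvvvvv => ttttttttSvvvvvvvv   [S -> t S v]
ttttttttSvvvvvvvv => tttttttttSvvvvvvvvv   [S -> t S v]
tttttttttSvvvvvvvvv => ttttttttttvvvvvvvvvv   [S -> t v]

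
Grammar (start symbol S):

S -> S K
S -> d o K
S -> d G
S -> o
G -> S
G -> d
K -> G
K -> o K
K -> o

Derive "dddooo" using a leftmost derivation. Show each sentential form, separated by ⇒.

S ⇒ SK   [S -> S K]
SK ⇒ SKK   [S -> S K]
SKK ⇒ SKKK   [S -> S K]
SKKK ⇒ dGKKK   [S -> d G]
dGKKK ⇒ dSKKK   [G -> S]
dSKKK ⇒ ddGKKK   [S -> d G]
ddGKKK ⇒ dddKKK   [G -> d]
dddKKK ⇒ dddGKK   [K -> G]
dddGKK ⇒ dddSKK   [G -> S]
dddSKK ⇒ dddoKK   [S -> o]
dddoKK ⇒ dddooK   [K -> o]
dddooK ⇒ dddooo   [K -> o]

S⇒SK⇒SKK⇒SKKK⇒dGKKK⇒dSKKK⇒ddGKKK⇒dddKKK⇒dddGKK⇒dddSKK⇒dddoKK⇒dddooK⇒dddooo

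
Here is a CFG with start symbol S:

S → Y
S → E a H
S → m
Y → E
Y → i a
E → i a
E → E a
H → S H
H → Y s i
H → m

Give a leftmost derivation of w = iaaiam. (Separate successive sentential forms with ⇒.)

S ⇒ EaH   [S → E a H]
EaH ⇒ iaaH   [E → i a]
iaaH ⇒ iaaSH   [H → S H]
iaaSH ⇒ iaaYH   [S → Y]
iaaYH ⇒ iaaiaH   [Y → i a]
iaaiaH ⇒ iaaiam   [H → m]

S⇒EaH⇒iaaH⇒iaaSH⇒iaaYH⇒iaaiaH⇒iaaiam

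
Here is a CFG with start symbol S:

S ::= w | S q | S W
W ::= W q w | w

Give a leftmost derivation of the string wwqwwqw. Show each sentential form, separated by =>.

S=>SW=>SqW=>SWqW=>SWWqW=>wWWqW=>wWqwWqW=>wwqwWqW=>wwqwwqW=>wwqwwqw

S => SW   [S ::= S W]
SW => SqW   [S ::= S q]
SqW => SWqW   [S ::= S W]
SWqW => SWWqW   [S ::= S W]
SWWqW => wWWqW   [S ::= w]
wWWqW => wWqwWqW   [W ::= W q w]
wWqwWqW => wwqwWqW   [W ::= w]
wwqwWqW => wwqwwqW   [W ::= w]
wwqwwqW => wwqwwqw   [W ::= w]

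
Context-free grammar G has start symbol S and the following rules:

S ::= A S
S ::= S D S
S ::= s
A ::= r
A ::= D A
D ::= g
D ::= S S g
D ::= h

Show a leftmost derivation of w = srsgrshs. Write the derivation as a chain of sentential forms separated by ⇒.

S ⇒ SDS   [S ::= S D S]
SDS ⇒ ASDS   [S ::= A S]
ASDS ⇒ DASDS   [A ::= D A]
DASDS ⇒ SSgASDS   [D ::= S S g]
SSgASDS ⇒ sSgASDS   [S ::= s]
sSgASDS ⇒ sASgASDS   [S ::= A S]
sASgASDS ⇒ srSgASDS   [A ::= r]
srSgASDS ⇒ srsgASDS   [S ::= s]
srsgASDS ⇒ srsgrSDS   [A ::= r]
srsgrSDS ⇒ srsgrsDS   [S ::= s]
srsgrsDS ⇒ srsgrshS   [D ::= h]
srsgrshS ⇒ srsgrshs   [S ::= s]

S⇒SDS⇒ASDS⇒DASDS⇒SSgASDS⇒sSgASDS⇒sASgASDS⇒srSgASDS⇒srsgASDS⇒srsgrSDS⇒srsgrsDS⇒srsgrshS⇒srsgrshs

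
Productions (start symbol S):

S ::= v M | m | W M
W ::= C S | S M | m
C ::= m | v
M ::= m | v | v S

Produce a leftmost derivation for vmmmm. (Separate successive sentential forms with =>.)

S => WM   [S ::= W M]
WM => CSM   [W ::= C S]
CSM => vSM   [C ::= v]
vSM => vWMM   [S ::= W M]
vWMM => vCSMM   [W ::= C S]
vCSMM => vmSMM   [C ::= m]
vmSMM => vmmMM   [S ::= m]
vmmMM => vmmmM   [M ::= m]
vmmmM => vmmmm   [M ::= m]

S => WM => CSM => vSM => vWMM => vCSMM => vmSMM => vmmMM => vmmmM => vmmmm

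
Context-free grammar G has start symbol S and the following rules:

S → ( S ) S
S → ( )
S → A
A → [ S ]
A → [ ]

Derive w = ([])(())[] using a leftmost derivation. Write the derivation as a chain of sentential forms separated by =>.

S=>(S)S=>(A)S=>([])S=>([])(S)S=>([])(())S=>([])(())A=>([])(())[]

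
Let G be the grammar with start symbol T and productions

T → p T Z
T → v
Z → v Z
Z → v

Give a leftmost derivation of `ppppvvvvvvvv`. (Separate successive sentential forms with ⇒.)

T⇒pTZ⇒ppTZZ⇒pppTZZZ⇒ppppTZZZZ⇒ppppvZZZZ⇒ppppvvZZZ⇒ppppvvvZZ⇒ppppvvvvZZ⇒ppppvvvvvZ⇒ppppvvvvvvZ⇒ppppvvvvvvvZ⇒ppppvvvvvvvv

T ⇒ pTZ   [T → p T Z]
pTZ ⇒ ppTZZ   [T → p T Z]
ppTZZ ⇒ pppTZZZ   [T → p T Z]
pppTZZZ ⇒ ppppTZZZZ   [T → p T Z]
ppppTZZZZ ⇒ ppppvZZZZ   [T → v]
ppppvZZZZ ⇒ ppppvvZZZ   [Z → v]
ppppvvZZZ ⇒ ppppvvvZZ   [Z → v]
ppppvvvZZ ⇒ ppppvvvvZZ   [Z → v Z]
ppppvvvvZZ ⇒ ppppvvvvvZ   [Z → v]
ppppvvvvvZ ⇒ ppppvvvvvvZ   [Z → v Z]
ppppvvvvvvZ ⇒ ppppvvvvvvvZ   [Z → v Z]
ppppvvvvvvvZ ⇒ ppppvvvvvvvv   [Z → v]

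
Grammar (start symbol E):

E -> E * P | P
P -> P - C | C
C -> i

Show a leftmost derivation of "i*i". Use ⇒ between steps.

E⇒E*P⇒P*P⇒C*P⇒i*P⇒i*C⇒i*i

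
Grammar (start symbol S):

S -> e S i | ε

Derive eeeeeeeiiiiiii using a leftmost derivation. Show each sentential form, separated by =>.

S => eSi => eeSii => eeeSiii => eeeeSiiii => eeeeeSiiiii => eeeeeeSiiiiii => eeeeeeeSiiiiiii => eeeeeeeiiiiiii

S => eSi   [S -> e S i]
eSi => eeSii   [S -> e S i]
eeSii => eeeSiii   [S -> e S i]
eeeSiii => eeeeSiiii   [S -> e S i]
eeeeSiiii => eeeeeSiiiii   [S -> e S i]
eeeeeSiiiii => eeeeeeSiiiiii   [S -> e S i]
eeeeeeSiiiiii => eeeeeeeSiiiiiii   [S -> e S i]
eeeeeeeSiiiiiii => eeeeeeeiiiiiii   [S -> ε]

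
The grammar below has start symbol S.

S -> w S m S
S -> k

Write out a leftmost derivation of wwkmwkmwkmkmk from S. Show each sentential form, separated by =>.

S => wSmS => wwSmSmS => wwkmSmS => wwkmwSmSmS => wwkmwkmSmS => wwkmwkmwSmSmS => wwkmwkmwkmSmS => wwkmwkmwkmkmS => wwkmwkmwkmkmk

S => wSmS   [S -> w S m S]
wSmS => wwSmSmS   [S -> w S m S]
wwSmSmS => wwkmSmS   [S -> k]
wwkmSmS => wwkmwSmSmS   [S -> w S m S]
wwkmwSmSmS => wwkmwkmSmS   [S -> k]
wwkmwkmSmS => wwkmwkmwSmSmS   [S -> w S m S]
wwkmwkmwSmSmS => wwkmwkmwkmSmS   [S -> k]
wwkmwkmwkmSmS => wwkmwkmwkmkmS   [S -> k]
wwkmwkmwkmkmS => wwkmwkmwkmkmk   [S -> k]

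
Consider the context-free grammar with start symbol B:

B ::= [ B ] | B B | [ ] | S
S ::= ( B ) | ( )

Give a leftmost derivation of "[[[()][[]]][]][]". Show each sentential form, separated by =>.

B => BB => [B]B => [BB]B => [[B]B]B => [[BB]B]B => [[[B]B]B]B => [[[S]B]B]B => [[[()]B]B]B => [[[()][B]]B]B => [[[()][[]]]B]B => [[[()][[]]][]]B => [[[()][[]]][]][]

B => BB   [B ::= B B]
BB => [B]B   [B ::= [ B ]]
[B]B => [BB]B   [B ::= B B]
[BB]B => [[B]B]B   [B ::= [ B ]]
[[B]B]B => [[BB]B]B   [B ::= B B]
[[BB]B]B => [[[B]B]B]B   [B ::= [ B ]]
[[[B]B]B]B => [[[S]B]B]B   [B ::= S]
[[[S]B]B]B => [[[()]B]B]B   [S ::= ( )]
[[[()]B]B]B => [[[()][B]]B]B   [B ::= [ B ]]
[[[()][B]]B]B => [[[()][[]]]B]B   [B ::= [ ]]
[[[()][[]]]B]B => [[[()][[]]][]]B   [B ::= [ ]]
[[[()][[]]][]]B => [[[()][[]]][]][]   [B ::= [ ]]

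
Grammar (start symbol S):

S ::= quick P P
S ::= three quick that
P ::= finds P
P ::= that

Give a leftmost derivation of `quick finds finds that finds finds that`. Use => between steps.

S => quick P P   [S ::= quick P P]
quick P P => quick finds P P   [P ::= finds P]
quick finds P P => quick finds finds P P   [P ::= finds P]
quick finds finds P P => quick finds finds that P   [P ::= that]
quick finds finds that P => quick finds finds that finds P   [P ::= finds P]
quick finds finds that finds P => quick finds finds that finds finds P   [P ::= finds P]
quick finds finds that finds finds P => quick finds finds that finds finds that   [P ::= that]

S => quick P P => quick finds P P => quick finds finds P P => quick finds finds that P => quick finds finds that finds P => quick finds finds that finds finds P => quick finds finds that finds finds that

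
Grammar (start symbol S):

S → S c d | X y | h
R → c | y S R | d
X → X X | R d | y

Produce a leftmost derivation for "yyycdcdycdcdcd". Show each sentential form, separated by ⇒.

S ⇒ Scd ⇒ Scdcd ⇒ Scdcdcd ⇒ Xycdcdcd ⇒ Rdycdcdcd ⇒ ySRdycdcdcd ⇒ yScdRdycdcdcd ⇒ yXycdRdycdcdcd ⇒ yyycdRdycdcdcd ⇒ yyycdcdycdcdcd

S ⇒ Scd   [S → S c d]
Scd ⇒ Scdcd   [S → S c d]
Scdcd ⇒ Scdcdcd   [S → S c d]
Scdcdcd ⇒ Xycdcdcd   [S → X y]
Xycdcdcd ⇒ Rdycdcdcd   [X → R d]
Rdycdcdcd ⇒ ySRdycdcdcd   [R → y S R]
ySRdycdcdcd ⇒ yScdRdycdcdcd   [S → S c d]
yScdRdycdcdcd ⇒ yXycdRdycdcdcd   [S → X y]
yXycdRdycdcdcd ⇒ yyycdRdycdcdcd   [X → y]
yyycdRdycdcdcd ⇒ yyycdcdycdcdcd   [R → c]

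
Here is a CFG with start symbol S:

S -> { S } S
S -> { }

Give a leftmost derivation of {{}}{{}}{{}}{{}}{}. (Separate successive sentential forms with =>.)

S => {S}S   [S -> { S } S]
{S}S => {{}}S   [S -> { }]
{{}}S => {{}}{S}S   [S -> { S } S]
{{}}{S}S => {{}}{{}}S   [S -> { }]
{{}}{{}}S => {{}}{{}}{S}S   [S -> { S } S]
{{}}{{}}{S}S => {{}}{{}}{{}}S   [S -> { }]
{{}}{{}}{{}}S => {{}}{{}}{{}}{S}S   [S -> { S } S]
{{}}{{}}{{}}{S}S => {{}}{{}}{{}}{{}}S   [S -> { }]
{{}}{{}}{{}}{{}}S => {{}}{{}}{{}}{{}}{}   [S -> { }]

S => {S}S => {{}}S => {{}}{S}S => {{}}{{}}S => {{}}{{}}{S}S => {{}}{{}}{{}}S => {{}}{{}}{{}}{S}S => {{}}{{}}{{}}{{}}S => {{}}{{}}{{}}{{}}{}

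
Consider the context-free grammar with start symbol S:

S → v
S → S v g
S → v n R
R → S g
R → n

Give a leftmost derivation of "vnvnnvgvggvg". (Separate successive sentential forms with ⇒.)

S ⇒ Svg ⇒ vnRvg ⇒ vnSgvg ⇒ vnSvggvg ⇒ vnSvgvggvg ⇒ vnvnRvgvggvg ⇒ vnvnnvgvggvg

S ⇒ Svg   [S → S v g]
Svg ⇒ vnRvg   [S → v n R]
vnRvg ⇒ vnSgvg   [R → S g]
vnSgvg ⇒ vnSvggvg   [S → S v g]
vnSvggvg ⇒ vnSvgvggvg   [S → S v g]
vnSvgvggvg ⇒ vnvnRvgvggvg   [S → v n R]
vnvnRvgvggvg ⇒ vnvnnvgvggvg   [R → n]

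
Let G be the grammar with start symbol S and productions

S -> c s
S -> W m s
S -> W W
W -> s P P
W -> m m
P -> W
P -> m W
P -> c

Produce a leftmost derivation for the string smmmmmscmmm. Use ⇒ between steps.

S⇒WW⇒sPPW⇒smWPW⇒smmmPW⇒smmmWW⇒smmmmmW⇒smmmmmsPP⇒smmmmmscP⇒smmmmmscmW⇒smmmmmscmmm

S ⇒ WW   [S -> W W]
WW ⇒ sPPW   [W -> s P P]
sPPW ⇒ smWPW   [P -> m W]
smWPW ⇒ smmmPW   [W -> m m]
smmmPW ⇒ smmmWW   [P -> W]
smmmWW ⇒ smmmmmW   [W -> m m]
smmmmmW ⇒ smmmmmsPP   [W -> s P P]
smmmmmsPP ⇒ smmmmmscP   [P -> c]
smmmmmscP ⇒ smmmmmscmW   [P -> m W]
smmmmmscmW ⇒ smmmmmscmmm   [W -> m m]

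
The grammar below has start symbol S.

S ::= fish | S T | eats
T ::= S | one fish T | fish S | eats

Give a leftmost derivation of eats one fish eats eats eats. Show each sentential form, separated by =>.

S => S T   [S ::= S T]
S T => S T T   [S ::= S T]
S T T => S T T T   [S ::= S T]
S T T T => eats T T T   [S ::= eats]
eats T T T => eats one fish T T T   [T ::= one fish T]
eats one fish T T T => eats one fish eats T T   [T ::= eats]
eats one fish eats T T => eats one fish eats S T   [T ::= S]
eats one fish eats S T => eats one fish eats eats T   [S ::= eats]
eats one fish eats eats T => eats one fish eats eats eats   [T ::= eats]

S => S T => S T T => S T T T => eats T T T => eats one fish T T T => eats one fish eats T T => eats one fish eats S T => eats one fish eats eats T => eats one fish eats eats eats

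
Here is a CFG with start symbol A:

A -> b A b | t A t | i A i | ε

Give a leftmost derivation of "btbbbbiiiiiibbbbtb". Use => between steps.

A => bAb => btAtb => btbAbtb => btbbAbbtb => btbbbAbbbtb => btbbbbAbbbbtb => btbbbbiAibbbbtb => btbbbbiiAiibbbbtb => btbbbbiiiAiiibbbbtb => btbbbbiiiiiibbbbtb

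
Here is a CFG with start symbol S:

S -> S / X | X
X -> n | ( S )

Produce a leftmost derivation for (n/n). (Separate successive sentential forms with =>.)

S => X   [S -> X]
X => (S)   [X -> ( S )]
(S) => (S/X)   [S -> S / X]
(S/X) => (X/X)   [S -> X]
(X/X) => (n/X)   [X -> n]
(n/X) => (n/n)   [X -> n]

S=>X=>(S)=>(S/X)=>(X/X)=>(n/X)=>(n/n)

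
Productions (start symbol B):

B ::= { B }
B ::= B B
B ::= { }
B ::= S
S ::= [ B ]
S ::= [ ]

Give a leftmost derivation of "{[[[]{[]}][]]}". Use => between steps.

B=>{B}=>{S}=>{[B]}=>{[BB]}=>{[SB]}=>{[[B]B]}=>{[[BB]B]}=>{[[SB]B]}=>{[[[]B]B]}=>{[[[]{B}]B]}=>{[[[]{S}]B]}=>{[[[]{[]}]B]}=>{[[[]{[]}]S]}=>{[[[]{[]}][]]}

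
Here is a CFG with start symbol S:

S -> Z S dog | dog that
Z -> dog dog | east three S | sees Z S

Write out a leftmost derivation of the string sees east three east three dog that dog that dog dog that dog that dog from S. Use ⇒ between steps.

S ⇒ Z S dog   [S -> Z S dog]
Z S dog ⇒ sees Z S S dog   [Z -> sees Z S]
sees Z S S dog ⇒ sees east three S S S dog   [Z -> east three S]
sees east three S S S dog ⇒ sees east three Z S dog S S dog   [S -> Z S dog]
sees east three Z S dog S S dog ⇒ sees east three east three S S dog S S dog   [Z -> east three S]
sees east three east three S S dog S S dog ⇒ sees east three east three dog that S dog S S dog   [S -> dog that]
sees east three east three dog that S dog S S dog ⇒ sees east three east three dog that dog that dog S S dog   [S -> dog that]
sees east three east three dog that dog that dog S S dog ⇒ sees east three east three dog that dog that dog dog that S dog   [S -> dog that]
sees east three east three dog that dog that dog dog that S dog ⇒ sees east three east three dog that dog that dog dog that dog that dog   [S -> dog that]

S ⇒ Z S dog ⇒ sees Z S S dog ⇒ sees east three S S S dog ⇒ sees east three Z S dog S S dog ⇒ sees east three east three S S dog S S dog ⇒ sees east three east three dog that S dog S S dog ⇒ sees east three east three dog that dog that dog S S dog ⇒ sees east three east three dog that dog that dog dog that S dog ⇒ sees east three east three dog that dog that dog dog that dog that dog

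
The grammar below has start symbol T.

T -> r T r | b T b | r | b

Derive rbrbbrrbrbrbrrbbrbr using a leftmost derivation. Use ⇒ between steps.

T ⇒ rTr ⇒ rbTbr ⇒ rbrTrbr ⇒ rbrbTbrbr ⇒ rbrbbTbbrbr ⇒ rbrbbrTrbbrbr ⇒ rbrbbrrTrrbbrbr ⇒ rbrbbrrbTbrrbbrbr ⇒ rbrbbrrbrTrbrrbbrbr ⇒ rbrbbrrbrbrbrrbbrbr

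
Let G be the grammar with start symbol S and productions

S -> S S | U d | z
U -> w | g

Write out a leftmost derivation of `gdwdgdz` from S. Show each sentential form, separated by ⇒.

S⇒SS⇒SSS⇒UdSS⇒gdSS⇒gdUdS⇒gdwdS⇒gdwdSS⇒gdwdUdS⇒gdwdgdS⇒gdwdgdz

S ⇒ SS   [S -> S S]
SS ⇒ SSS   [S -> S S]
SSS ⇒ UdSS   [S -> U d]
UdSS ⇒ gdSS   [U -> g]
gdSS ⇒ gdUdS   [S -> U d]
gdUdS ⇒ gdwdS   [U -> w]
gdwdS ⇒ gdwdSS   [S -> S S]
gdwdSS ⇒ gdwdUdS   [S -> U d]
gdwdUdS ⇒ gdwdgdS   [U -> g]
gdwdgdS ⇒ gdwdgdz   [S -> z]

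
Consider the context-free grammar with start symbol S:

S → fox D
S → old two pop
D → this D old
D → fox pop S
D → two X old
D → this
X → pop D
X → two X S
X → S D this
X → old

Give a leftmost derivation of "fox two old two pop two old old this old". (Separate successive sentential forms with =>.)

S => fox D => fox two X old => fox two S D this old => fox two old two pop D this old => fox two old two pop two X old this old => fox two old two pop two old old this old

S => fox D   [S → fox D]
fox D => fox two X old   [D → two X old]
fox two X old => fox two S D this old   [X → S D this]
fox two S D this old => fox two old two pop D this old   [S → old two pop]
fox two old two pop D this old => fox two old two pop two X old this old   [D → two X old]
fox two old two pop two X old this old => fox two old two pop two old old this old   [X → old]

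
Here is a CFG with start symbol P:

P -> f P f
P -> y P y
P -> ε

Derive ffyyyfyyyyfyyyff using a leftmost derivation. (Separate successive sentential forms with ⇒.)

P ⇒ fPf ⇒ ffPff ⇒ ffyPyff ⇒ ffyyPyyff ⇒ ffyyyPyyyff ⇒ ffyyyfPfyyyff ⇒ ffyyyfyPyfyyyff ⇒ ffyyyfyyPyyfyyyff ⇒ ffyyyfyyyyfyyyff

P ⇒ fPf   [P -> f P f]
fPf ⇒ ffPff   [P -> f P f]
ffPff ⇒ ffyPyff   [P -> y P y]
ffyPyff ⇒ ffyyPyyff   [P -> y P y]
ffyyPyyff ⇒ ffyyyPyyyff   [P -> y P y]
ffyyyPyyyff ⇒ ffyyyfPfyyyff   [P -> f P f]
ffyyyfPfyyyff ⇒ ffyyyfyPyfyyyff   [P -> y P y]
ffyyyfyPyfyyyff ⇒ ffyyyfyyPyyfyyyff   [P -> y P y]
ffyyyfyyPyyfyyyff ⇒ ffyyyfyyyyfyyyff   [P -> ε]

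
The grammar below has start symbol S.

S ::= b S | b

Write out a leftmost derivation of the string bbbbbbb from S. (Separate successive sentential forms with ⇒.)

S ⇒ bS ⇒ bbS ⇒ bbbS ⇒ bbbbS ⇒ bbbbbS ⇒ bbbbbbS ⇒ bbbbbbb

S ⇒ bS   [S ::= b S]
bS ⇒ bbS   [S ::= b S]
bbS ⇒ bbbS   [S ::= b S]
bbbS ⇒ bbbbS   [S ::= b S]
bbbbS ⇒ bbbbbS   [S ::= b S]
bbbbbS ⇒ bbbbbbS   [S ::= b S]
bbbbbbS ⇒ bbbbbbb   [S ::= b]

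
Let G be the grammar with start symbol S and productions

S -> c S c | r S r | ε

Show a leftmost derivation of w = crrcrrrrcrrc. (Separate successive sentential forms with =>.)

S=>cSc=>crSrc=>crrSrrc=>crrcScrrc=>crrcrSrcrrc=>crrcrrSrrcrrc=>crrcrrrrcrrc

S => cSc   [S -> c S c]
cSc => crSrc   [S -> r S r]
crSrc => crrSrrc   [S -> r S r]
crrSrrc => crrcScrrc   [S -> c S c]
crrcScrrc => crrcrSrcrrc   [S -> r S r]
crrcrSrcrrc => crrcrrSrrcrrc   [S -> r S r]
crrcrrSrrcrrc => crrcrrrrcrrc   [S -> ε]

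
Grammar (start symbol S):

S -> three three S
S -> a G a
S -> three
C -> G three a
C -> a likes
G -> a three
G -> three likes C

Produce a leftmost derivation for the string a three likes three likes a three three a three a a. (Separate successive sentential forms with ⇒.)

S ⇒ a G a   [S -> a G a]
a G a ⇒ a three likes C a   [G -> three likes C]
a three likes C a ⇒ a three likes G three a a   [C -> G three a]
a three likes G three a a ⇒ a three likes three likes C three a a   [G -> three likes C]
a three likes three likes C three a a ⇒ a three likes three likes G three a three a a   [C -> G three a]
a three likes three likes G three a three a a ⇒ a three likes three likes a three three a three a a   [G -> a three]

S ⇒ a G a ⇒ a three likes C a ⇒ a three likes G three a a ⇒ a three likes three likes C three a a ⇒ a three likes three likes G three a three a a ⇒ a three likes three likes a three three a three a a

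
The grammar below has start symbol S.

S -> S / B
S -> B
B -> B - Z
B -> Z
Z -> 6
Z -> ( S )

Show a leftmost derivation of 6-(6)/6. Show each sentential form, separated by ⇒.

S ⇒ S/B   [S -> S / B]
S/B ⇒ B/B   [S -> B]
B/B ⇒ B-Z/B   [B -> B - Z]
B-Z/B ⇒ Z-Z/B   [B -> Z]
Z-Z/B ⇒ 6-Z/B   [Z -> 6]
6-Z/B ⇒ 6-(S)/B   [Z -> ( S )]
6-(S)/B ⇒ 6-(B)/B   [S -> B]
6-(B)/B ⇒ 6-(Z)/B   [B -> Z]
6-(Z)/B ⇒ 6-(6)/B   [Z -> 6]
6-(6)/B ⇒ 6-(6)/Z   [B -> Z]
6-(6)/Z ⇒ 6-(6)/6   [Z -> 6]

S ⇒ S/B ⇒ B/B ⇒ B-Z/B ⇒ Z-Z/B ⇒ 6-Z/B ⇒ 6-(S)/B ⇒ 6-(B)/B ⇒ 6-(Z)/B ⇒ 6-(6)/B ⇒ 6-(6)/Z ⇒ 6-(6)/6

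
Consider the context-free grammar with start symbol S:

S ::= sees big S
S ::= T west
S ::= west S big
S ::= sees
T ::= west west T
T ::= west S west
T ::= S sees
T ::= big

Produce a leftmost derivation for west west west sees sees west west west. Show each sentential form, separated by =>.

S => T west   [S ::= T west]
T west => west west T west   [T ::= west west T]
west west T west => west west west S west west   [T ::= west S west]
west west west S west west => west west west T west west west   [S ::= T west]
west west west T west west west => west west west S sees west west west   [T ::= S sees]
west west west S sees west west west => west west west sees sees west west west   [S ::= sees]

S => T west => west west T west => west west west S west west => west west west T west west west => west west west S sees west west west => west west west sees sees west west west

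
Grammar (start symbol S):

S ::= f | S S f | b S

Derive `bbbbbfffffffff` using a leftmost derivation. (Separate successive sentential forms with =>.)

S => SSf => bSSf => bbSSf => bbbSSf => bbbSSfSf => bbbbSSfSf => bbbbSSfSfSf => bbbbbSSfSfSf => bbbbbSSfSfSfSf => bbbbbfSfSfSfSf => bbbbbfffSfSfSf => bbbbbfffffSfSf => bbbbbfffffffSf => bbbbbfffffffff

S => SSf   [S ::= S S f]
SSf => bSSf   [S ::= b S]
bSSf => bbSSf   [S ::= b S]
bbSSf => bbbSSf   [S ::= b S]
bbbSSf => bbbSSfSf   [S ::= S S f]
bbbSSfSf => bbbbSSfSf   [S ::= b S]
bbbbSSfSf => bbbbSSfSfSf   [S ::= S S f]
bbbbSSfSfSf => bbbbbSSfSfSf   [S ::= b S]
bbbbbSSfSfSf => bbbbbSSfSfSfSf   [S ::= S S f]
bbbbbSSfSfSfSf => bbbbbfSfSfSfSf   [S ::= f]
bbbbbfSfSfSfSf => bbbbbfffSfSfSf   [S ::= f]
bbbbbfffSfSfSf => bbbbbfffffSfSf   [S ::= f]
bbbbbfffffSfSf => bbbbbfffffffSf   [S ::= f]
bbbbbfffffffSf => bbbbbfffffffff   [S ::= f]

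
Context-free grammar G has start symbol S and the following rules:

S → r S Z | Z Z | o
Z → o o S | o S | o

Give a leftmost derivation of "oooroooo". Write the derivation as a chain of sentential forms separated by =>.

S=>ZZ=>oSZ=>oZZZ=>oooSZZ=>ooorSZZZ=>oooroZZZ=>ooorooZZ=>oooroooZ=>oooroooo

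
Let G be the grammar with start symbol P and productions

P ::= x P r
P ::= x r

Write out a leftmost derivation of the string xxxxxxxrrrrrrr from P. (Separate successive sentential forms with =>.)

P=>xPr=>xxPrr=>xxxPrrr=>xxxxPrrrr=>xxxxxPrrrrr=>xxxxxxPrrrrrr=>xxxxxxxrrrrrrr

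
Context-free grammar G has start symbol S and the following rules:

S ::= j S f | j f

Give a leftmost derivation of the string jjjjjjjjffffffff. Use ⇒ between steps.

S ⇒ jSf ⇒ jjSff ⇒ jjjSfff ⇒ jjjjSffff ⇒ jjjjjSfffff ⇒ jjjjjjSffffff ⇒ jjjjjjjSfffffff ⇒ jjjjjjjjffffffff

S ⇒ jSf   [S ::= j S f]
jSf ⇒ jjSff   [S ::= j S f]
jjSff ⇒ jjjSfff   [S ::= j S f]
jjjSfff ⇒ jjjjSffff   [S ::= j S f]
jjjjSffff ⇒ jjjjjSfffff   [S ::= j S f]
jjjjjSfffff ⇒ jjjjjjSffffff   [S ::= j S f]
jjjjjjSffffff ⇒ jjjjjjjSfffffff   [S ::= j S f]
jjjjjjjSfffffff ⇒ jjjjjjjjffffffff   [S ::= j f]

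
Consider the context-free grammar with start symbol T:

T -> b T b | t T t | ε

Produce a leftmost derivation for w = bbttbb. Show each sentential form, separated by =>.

T => bTb   [T -> b T b]
bTb => bbTbb   [T -> b T b]
bbTbb => bbtTtbb   [T -> t T t]
bbtTtbb => bbttbb   [T -> ε]

T => bTb => bbTbb => bbtTtbb => bbttbb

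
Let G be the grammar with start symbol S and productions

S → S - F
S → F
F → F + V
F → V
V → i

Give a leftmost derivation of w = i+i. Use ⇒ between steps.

S ⇒ F   [S → F]
F ⇒ F+V   [F → F + V]
F+V ⇒ V+V   [F → V]
V+V ⇒ i+V   [V → i]
i+V ⇒ i+i   [V → i]

S⇒F⇒F+V⇒V+V⇒i+V⇒i+i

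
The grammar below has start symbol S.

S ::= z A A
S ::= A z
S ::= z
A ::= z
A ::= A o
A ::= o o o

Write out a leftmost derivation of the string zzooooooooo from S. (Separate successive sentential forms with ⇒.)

S ⇒ zAA ⇒ zAoA ⇒ zAooA ⇒ zAoooA ⇒ zAooooA ⇒ zAoooooA ⇒ zzoooooA ⇒ zzoooooAo ⇒ zzooooooooo

S ⇒ zAA   [S ::= z A A]
zAA ⇒ zAoA   [A ::= A o]
zAoA ⇒ zAooA   [A ::= A o]
zAooA ⇒ zAoooA   [A ::= A o]
zAoooA ⇒ zAooooA   [A ::= A o]
zAooooA ⇒ zAoooooA   [A ::= A o]
zAoooooA ⇒ zzoooooA   [A ::= z]
zzoooooA ⇒ zzoooooAo   [A ::= A o]
zzoooooAo ⇒ zzooooooooo   [A ::= o o o]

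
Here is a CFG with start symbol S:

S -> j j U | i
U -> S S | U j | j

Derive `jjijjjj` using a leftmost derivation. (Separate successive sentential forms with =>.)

S => jjU   [S -> j j U]
jjU => jjUj   [U -> U j]
jjUj => jjSSj   [U -> S S]
jjSSj => jjiSj   [S -> i]
jjiSj => jjijjUj   [S -> j j U]
jjijjUj => jjijjjj   [U -> j]

S => jjU => jjUj => jjSSj => jjiSj => jjijjUj => jjijjjj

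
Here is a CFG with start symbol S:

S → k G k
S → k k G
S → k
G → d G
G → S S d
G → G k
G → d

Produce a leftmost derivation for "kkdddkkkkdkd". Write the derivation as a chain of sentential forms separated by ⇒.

S ⇒ kkG ⇒ kkdG ⇒ kkddG ⇒ kkdddG ⇒ kkdddSSd ⇒ kkdddkkGSd ⇒ kkdddkkSSdSd ⇒ kkdddkkkSdSd ⇒ kkdddkkkkdSd ⇒ kkdddkkkkdkd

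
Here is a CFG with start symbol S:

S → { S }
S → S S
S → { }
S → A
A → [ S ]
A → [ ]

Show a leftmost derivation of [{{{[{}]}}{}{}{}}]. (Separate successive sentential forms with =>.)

S => A => [S] => [{S}] => [{SS}] => [{SSS}] => [{SSSS}] => [{{S}SSS}] => [{{{S}}SSS}] => [{{{A}}SSS}] => [{{{[S]}}SSS}] => [{{{[{}]}}SSS}] => [{{{[{}]}}{}SS}] => [{{{[{}]}}{}{}S}] => [{{{[{}]}}{}{}{}}]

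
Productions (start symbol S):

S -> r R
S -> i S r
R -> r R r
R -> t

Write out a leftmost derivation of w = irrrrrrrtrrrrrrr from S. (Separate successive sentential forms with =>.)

S => iSr   [S -> i S r]
iSr => irRr   [S -> r R]
irRr => irrRrr   [R -> r R r]
irrRrr => irrrRrrr   [R -> r R r]
irrrRrrr => irrrrRrrrr   [R -> r R r]
irrrrRrrrr => irrrrrRrrrrr   [R -> r R r]
irrrrrRrrrrr => irrrrrrRrrrrrr   [R -> r R r]
irrrrrrRrrrrrr => irrrrrrrRrrrrrrr   [R -> r R r]
irrrrrrrRrrrrrrr => irrrrrrrtrrrrrrr   [R -> t]

S => iSr => irRr => irrRrr => irrrRrrr => irrrrRrrrr => irrrrrRrrrrr => irrrrrrRrrrrrr => irrrrrrrRrrrrrrr => irrrrrrrtrrrrrrr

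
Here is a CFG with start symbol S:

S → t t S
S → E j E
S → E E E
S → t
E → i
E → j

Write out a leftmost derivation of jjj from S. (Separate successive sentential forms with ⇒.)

S⇒EEE⇒jEE⇒jjE⇒jjj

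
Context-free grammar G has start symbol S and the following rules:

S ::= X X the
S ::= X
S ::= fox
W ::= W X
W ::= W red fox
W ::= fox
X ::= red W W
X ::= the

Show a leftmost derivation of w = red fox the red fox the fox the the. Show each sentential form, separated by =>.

S => X X the => red W W X the => red W X W X the => red W red fox X W X the => red W X red fox X W X the => red fox X red fox X W X the => red fox the red fox X W X the => red fox the red fox the W X the => red fox the red fox the fox X the => red fox the red fox the fox the the

S => X X the   [S ::= X X the]
X X the => red W W X the   [X ::= red W W]
red W W X the => red W X W X the   [W ::= W X]
red W X W X the => red W red fox X W X the   [W ::= W red fox]
red W red fox X W X the => red W X red fox X W X the   [W ::= W X]
red W X red fox X W X the => red fox X red fox X W X the   [W ::= fox]
red fox X red fox X W X the => red fox the red fox X W X the   [X ::= the]
red fox the red fox X W X the => red fox the red fox the W X the   [X ::= the]
red fox the red fox the W X the => red fox the red fox the fox X the   [W ::= fox]
red fox the red fox the fox X the => red fox the red fox the fox the the   [X ::= the]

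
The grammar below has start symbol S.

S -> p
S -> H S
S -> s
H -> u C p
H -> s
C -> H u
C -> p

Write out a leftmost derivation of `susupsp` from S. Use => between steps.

S => HS => sS => sHS => suCpS => suHupS => susupS => susupHS => susupsS => susupsp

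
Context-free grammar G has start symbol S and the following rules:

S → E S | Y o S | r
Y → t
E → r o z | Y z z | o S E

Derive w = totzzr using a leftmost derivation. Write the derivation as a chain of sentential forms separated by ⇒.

S ⇒ YoS ⇒ toS ⇒ toES ⇒ toYzzS ⇒ totzzS ⇒ totzzr

S ⇒ YoS   [S → Y o S]
YoS ⇒ toS   [Y → t]
toS ⇒ toES   [S → E S]
toES ⇒ toYzzS   [E → Y z z]
toYzzS ⇒ totzzS   [Y → t]
totzzS ⇒ totzzr   [S → r]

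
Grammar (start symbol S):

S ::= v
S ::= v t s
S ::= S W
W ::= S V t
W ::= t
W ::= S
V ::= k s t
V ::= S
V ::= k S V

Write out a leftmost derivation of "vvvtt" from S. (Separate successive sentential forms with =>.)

S=>SW=>SWW=>vWW=>vSVtW=>vvVtW=>vvStW=>vvvtW=>vvvtt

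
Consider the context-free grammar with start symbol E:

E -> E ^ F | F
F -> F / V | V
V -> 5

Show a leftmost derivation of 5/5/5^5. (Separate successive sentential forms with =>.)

E => E^F => F^F => F/V^F => F/V/V^F => V/V/V^F => 5/V/V^F => 5/5/V^F => 5/5/5^F => 5/5/5^V => 5/5/5^5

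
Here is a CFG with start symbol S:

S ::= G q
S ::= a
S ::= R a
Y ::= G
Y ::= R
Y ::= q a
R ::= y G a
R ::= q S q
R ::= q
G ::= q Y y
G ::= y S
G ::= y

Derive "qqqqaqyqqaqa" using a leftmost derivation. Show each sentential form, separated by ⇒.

S ⇒ Ra ⇒ qSqa ⇒ qRaqa ⇒ qqSqaqa ⇒ qqGqqaqa ⇒ qqqYyqqaqa ⇒ qqqRyqqaqa ⇒ qqqqSqyqqaqa ⇒ qqqqaqyqqaqa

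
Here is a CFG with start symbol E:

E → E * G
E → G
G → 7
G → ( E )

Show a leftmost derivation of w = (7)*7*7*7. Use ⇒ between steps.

E ⇒ E*G ⇒ E*G*G ⇒ E*G*G*G ⇒ G*G*G*G ⇒ (E)*G*G*G ⇒ (G)*G*G*G ⇒ (7)*G*G*G ⇒ (7)*7*G*G ⇒ (7)*7*7*G ⇒ (7)*7*7*7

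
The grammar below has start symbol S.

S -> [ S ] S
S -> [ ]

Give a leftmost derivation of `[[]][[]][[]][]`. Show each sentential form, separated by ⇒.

S⇒[S]S⇒[[]]S⇒[[]][S]S⇒[[]][[]]S⇒[[]][[]][S]S⇒[[]][[]][[]]S⇒[[]][[]][[]][]

S ⇒ [S]S   [S -> [ S ] S]
[S]S ⇒ [[]]S   [S -> [ ]]
[[]]S ⇒ [[]][S]S   [S -> [ S ] S]
[[]][S]S ⇒ [[]][[]]S   [S -> [ ]]
[[]][[]]S ⇒ [[]][[]][S]S   [S -> [ S ] S]
[[]][[]][S]S ⇒ [[]][[]][[]]S   [S -> [ ]]
[[]][[]][[]]S ⇒ [[]][[]][[]][]   [S -> [ ]]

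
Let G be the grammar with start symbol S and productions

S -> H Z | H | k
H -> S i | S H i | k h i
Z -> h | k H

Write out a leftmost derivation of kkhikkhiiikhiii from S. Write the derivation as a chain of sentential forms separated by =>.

S => H   [S -> H]
H => SHi   [H -> S H i]
SHi => kHi   [S -> k]
kHi => kSHii   [H -> S H i]
kSHii => kHHii   [S -> H]
kHHii => kSHiHii   [H -> S H i]
kSHiHii => kHHiHii   [S -> H]
kHHiHii => kkhiHiHii   [H -> k h i]
kkhiHiHii => kkhiSHiiHii   [H -> S H i]
kkhiSHiiHii => kkhikHiiHii   [S -> k]
kkhikHiiHii => kkhikkhiiiHii   [H -> k h i]
kkhikkhiiiHii => kkhikkhiiikhiii   [H -> k h i]

S => H => SHi => kHi => kSHii => kHHii => kSHiHii => kHHiHii => kkhiHiHii => kkhiSHiiHii => kkhikHiiHii => kkhikkhiiiHii => kkhikkhiiikhiii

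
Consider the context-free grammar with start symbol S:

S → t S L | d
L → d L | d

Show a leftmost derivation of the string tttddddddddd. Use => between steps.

S=>tSL=>ttSLL=>tttSLLL=>tttdLLL=>tttddLLL=>tttdddLLL=>tttddddLL=>tttdddddLL=>tttddddddLL=>tttdddddddL=>tttddddddddL=>tttddddddddd

S => tSL   [S → t S L]
tSL => ttSLL   [S → t S L]
ttSLL => tttSLLL   [S → t S L]
tttSLLL => tttdLLL   [S → d]
tttdLLL => tttddLLL   [L → d L]
tttddLLL => tttdddLLL   [L → d L]
tttdddLLL => tttddddLL   [L → d]
tttddddLL => tttdddddLL   [L → d L]
tttdddddLL => tttddddddLL   [L → d L]
tttddddddLL => tttdddddddL   [L → d]
tttdddddddL => tttddddddddL   [L → d L]
tttddddddddL => tttddddddddd   [L → d]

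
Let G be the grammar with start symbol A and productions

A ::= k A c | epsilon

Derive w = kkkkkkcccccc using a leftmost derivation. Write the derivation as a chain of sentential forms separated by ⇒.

A⇒kAc⇒kkAcc⇒kkkAccc⇒kkkkAcccc⇒kkkkkAccccc⇒kkkkkkAcccccc⇒kkkkkkcccccc

A ⇒ kAc   [A ::= k A c]
kAc ⇒ kkAcc   [A ::= k A c]
kkAcc ⇒ kkkAccc   [A ::= k A c]
kkkAccc ⇒ kkkkAcccc   [A ::= k A c]
kkkkAcccc ⇒ kkkkkAccccc   [A ::= k A c]
kkkkkAccccc ⇒ kkkkkkAcccccc   [A ::= k A c]
kkkkkkAcccccc ⇒ kkkkkkcccccc   [A ::= epsilon]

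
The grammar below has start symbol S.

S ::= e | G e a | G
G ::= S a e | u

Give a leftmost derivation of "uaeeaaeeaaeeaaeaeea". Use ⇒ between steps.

S⇒Gea⇒Saeea⇒Gaeea⇒Saeaeea⇒Geaaeaeea⇒Saeeaaeaeea⇒Geaaeeaaeaeea⇒Saeeaaeeaaeaeea⇒Geaaeeaaeeaaeaeea⇒Saeeaaeeaaeeaaeaeea⇒Gaeeaaeeaaeeaaeaeea⇒uaeeaaeeaaeeaaeaeea

S ⇒ Gea   [S ::= G e a]
Gea ⇒ Saeea   [G ::= S a e]
Saeea ⇒ Gaeea   [S ::= G]
Gaeea ⇒ Saeaeea   [G ::= S a e]
Saeaeea ⇒ Geaaeaeea   [S ::= G e a]
Geaaeaeea ⇒ Saeeaaeaeea   [G ::= S a e]
Saeeaaeaeea ⇒ Geaaeeaaeaeea   [S ::= G e a]
Geaaeeaaeaeea ⇒ Saeeaaeeaaeaeea   [G ::= S a e]
Saeeaaeeaaeaeea ⇒ Geaaeeaaeeaaeaeea   [S ::= G e a]
Geaaeeaaeeaaeaeea ⇒ Saeeaaeeaaeeaaeaeea   [G ::= S a e]
Saeeaaeeaaeeaaeaeea ⇒ Gaeeaaeeaaeeaaeaeea   [S ::= G]
Gaeeaaeeaaeeaaeaeea ⇒ uaeeaaeeaaeeaaeaeea   [G ::= u]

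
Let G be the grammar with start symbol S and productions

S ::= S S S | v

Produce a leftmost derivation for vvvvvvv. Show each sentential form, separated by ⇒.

S ⇒ SSS ⇒ SSSSS ⇒ SSSSSSS ⇒ vSSSSSS ⇒ vvSSSSS ⇒ vvvSSSS ⇒ vvvvSSS ⇒ vvvvvSS ⇒ vvvvvvS ⇒ vvvvvvv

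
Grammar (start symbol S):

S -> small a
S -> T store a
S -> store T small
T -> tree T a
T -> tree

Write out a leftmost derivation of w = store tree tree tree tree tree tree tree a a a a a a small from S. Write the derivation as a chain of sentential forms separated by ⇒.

S ⇒ store T small ⇒ store tree T a small ⇒ store tree tree T a a small ⇒ store tree tree tree T a a a small ⇒ store tree tree tree tree T a a a a small ⇒ store tree tree tree tree tree T a a a a a small ⇒ store tree tree tree tree tree tree T a a a a a a small ⇒ store tree tree tree tree tree tree tree a a a a a a small

S ⇒ store T small   [S -> store T small]
store T small ⇒ store tree T a small   [T -> tree T a]
store tree T a small ⇒ store tree tree T a a small   [T -> tree T a]
store tree tree T a a small ⇒ store tree tree tree T a a a small   [T -> tree T a]
store tree tree tree T a a a small ⇒ store tree tree tree tree T a a a a small   [T -> tree T a]
store tree tree tree tree T a a a a small ⇒ store tree tree tree tree tree T a a a a a small   [T -> tree T a]
store tree tree tree tree tree T a a a a a small ⇒ store tree tree tree tree tree tree T a a a a a a small   [T -> tree T a]
store tree tree tree tree tree tree T a a a a a a small ⇒ store tree tree tree tree tree tree tree a a a a a a small   [T -> tree]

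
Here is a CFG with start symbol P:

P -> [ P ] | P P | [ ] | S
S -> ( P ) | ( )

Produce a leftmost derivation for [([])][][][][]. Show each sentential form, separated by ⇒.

P ⇒ PP   [P -> P P]
PP ⇒ PPP   [P -> P P]
PPP ⇒ PPPP   [P -> P P]
PPPP ⇒ PPPPP   [P -> P P]
PPPPP ⇒ [P]PPPP   [P -> [ P ]]
[P]PPPP ⇒ [S]PPPP   [P -> S]
[S]PPPP ⇒ [(P)]PPPP   [S -> ( P )]
[(P)]PPPP ⇒ [([])]PPPP   [P -> [ ]]
[([])]PPPP ⇒ [([])][]PPP   [P -> [ ]]
[([])][]PPP ⇒ [([])][][]PP   [P -> [ ]]
[([])][][]PP ⇒ [([])][][][]P   [P -> [ ]]
[([])][][][]P ⇒ [([])][][][][]   [P -> [ ]]

P ⇒ PP ⇒ PPP ⇒ PPPP ⇒ PPPPP ⇒ [P]PPPP ⇒ [S]PPPP ⇒ [(P)]PPPP ⇒ [([])]PPPP ⇒ [([])][]PPP ⇒ [([])][][]PP ⇒ [([])][][][]P ⇒ [([])][][][][]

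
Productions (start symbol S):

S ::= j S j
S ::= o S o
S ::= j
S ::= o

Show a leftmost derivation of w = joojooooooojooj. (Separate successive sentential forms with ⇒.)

S⇒jSj⇒joSoj⇒jooSooj⇒joojSjooj⇒joojoSojooj⇒joojooSoojooj⇒joojoooSooojooj⇒joojooooooojooj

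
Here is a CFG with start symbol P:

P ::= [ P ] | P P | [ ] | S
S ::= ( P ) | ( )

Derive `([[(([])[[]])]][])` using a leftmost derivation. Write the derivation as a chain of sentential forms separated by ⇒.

P⇒S⇒(P)⇒(PP)⇒([P]P)⇒([[P]]P)⇒([[S]]P)⇒([[(P)]]P)⇒([[(PP)]]P)⇒([[(SP)]]P)⇒([[((P)P)]]P)⇒([[(([])P)]]P)⇒([[(([])[P])]]P)⇒([[(([])[[]])]]P)⇒([[(([])[[]])]][])

P ⇒ S   [P ::= S]
S ⇒ (P)   [S ::= ( P )]
(P) ⇒ (PP)   [P ::= P P]
(PP) ⇒ ([P]P)   [P ::= [ P ]]
([P]P) ⇒ ([[P]]P)   [P ::= [ P ]]
([[P]]P) ⇒ ([[S]]P)   [P ::= S]
([[S]]P) ⇒ ([[(P)]]P)   [S ::= ( P )]
([[(P)]]P) ⇒ ([[(PP)]]P)   [P ::= P P]
([[(PP)]]P) ⇒ ([[(SP)]]P)   [P ::= S]
([[(SP)]]P) ⇒ ([[((P)P)]]P)   [S ::= ( P )]
([[((P)P)]]P) ⇒ ([[(([])P)]]P)   [P ::= [ ]]
([[(([])P)]]P) ⇒ ([[(([])[P])]]P)   [P ::= [ P ]]
([[(([])[P])]]P) ⇒ ([[(([])[[]])]]P)   [P ::= [ ]]
([[(([])[[]])]]P) ⇒ ([[(([])[[]])]][])   [P ::= [ ]]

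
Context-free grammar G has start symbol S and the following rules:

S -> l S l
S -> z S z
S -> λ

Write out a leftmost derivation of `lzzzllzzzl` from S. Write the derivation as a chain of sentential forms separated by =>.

S => lSl   [S -> l S l]
lSl => lzSzl   [S -> z S z]
lzSzl => lzzSzzl   [S -> z S z]
lzzSzzl => lzzzSzzzl   [S -> z S z]
lzzzSzzzl => lzzzlSlzzzl   [S -> l S l]
lzzzlSlzzzl => lzzzllzzzl   [S -> λ]

S=>lSl=>lzSzl=>lzzSzzl=>lzzzSzzzl=>lzzzlSlzzzl=>lzzzllzzzl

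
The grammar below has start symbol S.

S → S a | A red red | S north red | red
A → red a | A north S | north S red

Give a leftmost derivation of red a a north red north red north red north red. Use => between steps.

S => S north red   [S → S north red]
S north red => S north red north red   [S → S north red]
S north red north red => S north red north red north red   [S → S north red]
S north red north red north red => S north red north red north red north red   [S → S north red]
S north red north red north red north red => S a north red north red north red north red   [S → S a]
S a north red north red north red north red => S a a north red north red north red north red   [S → S a]
S a a north red north red north red north red => red a a north red north red north red north red   [S → red]

S => S north red => S north red north red => S north red north red north red => S north red north red north red north red => S a north red north red north red north red => S a a north red north red north red north red => red a a north red north red north red north red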